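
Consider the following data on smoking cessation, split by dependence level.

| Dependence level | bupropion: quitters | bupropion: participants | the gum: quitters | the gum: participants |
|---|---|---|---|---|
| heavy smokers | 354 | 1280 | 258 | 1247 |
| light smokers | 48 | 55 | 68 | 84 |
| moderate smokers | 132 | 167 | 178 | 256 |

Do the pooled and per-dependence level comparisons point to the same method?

Yes

Heavy smokers: bupropion 354/1280 = 27.7%, the gum 258/1247 = 20.7% → bupropion
Light smokers: bupropion 48/55 = 87.3%, the gum 68/84 = 81.0% → bupropion
Moderate smokers: bupropion 132/167 = 79.0%, the gum 178/256 = 69.5% → bupropion
Overall: bupropion 534/1502 = 35.6%, the gum 504/1587 = 31.8% → bupropion
Bupropion wins overall and in every dependence group — no reversal.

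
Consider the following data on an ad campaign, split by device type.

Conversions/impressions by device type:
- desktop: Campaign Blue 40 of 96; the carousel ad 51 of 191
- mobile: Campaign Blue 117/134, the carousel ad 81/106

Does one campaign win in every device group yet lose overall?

Desktop: Campaign Blue 40/96 = 41.7%, the carousel ad 51/191 = 26.7% → Campaign Blue
Mobile: Campaign Blue 117/134 = 87.3%, the carousel ad 81/106 = 76.4% → Campaign Blue
Overall: Campaign Blue 157/230 = 68.3%, the carousel ad 132/297 = 44.4% → Campaign Blue
Campaign Blue wins overall and in every device group — no reversal.

No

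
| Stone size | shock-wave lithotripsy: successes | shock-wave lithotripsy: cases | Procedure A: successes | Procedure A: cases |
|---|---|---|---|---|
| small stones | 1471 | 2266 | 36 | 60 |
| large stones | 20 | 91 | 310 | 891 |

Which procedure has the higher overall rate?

shock-wave lithotripsy

Small stones: shock-wave lithotripsy 1471/2266 = 64.9%, Procedure A 36/60 = 60.0% → shock-wave lithotripsy
Large stones: shock-wave lithotripsy 20/91 = 22.0%, Procedure A 310/891 = 34.8% → Procedure A
Overall: shock-wave lithotripsy 1491/2357 = 63.3%, Procedure A 346/951 = 36.4% → shock-wave lithotripsy
(Neither sweeps every stone group, but shock-wave lithotripsy has the higher pooled rate.)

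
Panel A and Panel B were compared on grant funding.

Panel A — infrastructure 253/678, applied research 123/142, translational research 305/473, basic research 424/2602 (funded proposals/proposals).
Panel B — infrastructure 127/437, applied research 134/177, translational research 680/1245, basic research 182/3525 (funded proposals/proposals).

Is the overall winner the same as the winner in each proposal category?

Yes

Infrastructure: Panel A 253/678 = 37.3%, Panel B 127/437 = 29.1% → Panel A
Applied research: Panel A 123/142 = 86.6%, Panel B 134/177 = 75.7% → Panel A
Translational research: Panel A 305/473 = 64.5%, Panel B 680/1245 = 54.6% → Panel A
Basic research: Panel A 424/2602 = 16.3%, Panel B 182/3525 = 5.2% → Panel A
Overall: Panel A 1105/3895 = 28.4%, Panel B 1123/5384 = 20.9% → Panel A
Panel A wins overall and in every proposal group — no reversal.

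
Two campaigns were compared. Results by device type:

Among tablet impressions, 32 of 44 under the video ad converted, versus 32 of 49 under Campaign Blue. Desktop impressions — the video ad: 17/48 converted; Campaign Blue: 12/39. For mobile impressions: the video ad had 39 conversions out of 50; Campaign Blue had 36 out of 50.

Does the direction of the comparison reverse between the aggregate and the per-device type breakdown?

No

Tablet: the video ad 32/44 = 72.7%, Campaign Blue 32/49 = 65.3% → the video ad
Desktop: the video ad 17/48 = 35.4%, Campaign Blue 12/39 = 30.8% → the video ad
Mobile: the video ad 39/50 = 78.0%, Campaign Blue 36/50 = 72.0% → the video ad
Overall: the video ad 88/142 = 62.0%, Campaign Blue 80/138 = 58.0% → the video ad
The video ad wins overall and in every device group — no reversal.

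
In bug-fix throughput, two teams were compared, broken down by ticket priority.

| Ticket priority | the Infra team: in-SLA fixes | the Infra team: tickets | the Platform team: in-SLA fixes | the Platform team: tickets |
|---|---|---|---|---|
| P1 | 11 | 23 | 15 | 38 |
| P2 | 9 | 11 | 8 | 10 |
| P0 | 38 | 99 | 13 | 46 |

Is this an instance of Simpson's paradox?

P1: the Infra team 11/23 = 47.8%, the Platform team 15/38 = 39.5% → the Infra team
P2: the Infra team 9/11 = 81.8%, the Platform team 8/10 = 80.0% → the Infra team
P0: the Infra team 38/99 = 38.4%, the Platform team 13/46 = 28.3% → the Infra team
Overall: the Infra team 58/133 = 43.6%, the Platform team 36/94 = 38.3% → the Infra team
The Infra team wins overall and in every ticket group — no reversal.

No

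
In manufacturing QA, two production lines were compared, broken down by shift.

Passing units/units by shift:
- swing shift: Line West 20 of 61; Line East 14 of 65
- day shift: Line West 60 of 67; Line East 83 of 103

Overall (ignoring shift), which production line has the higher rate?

Swing shift: Line West 20/61 = 32.8%, Line East 14/65 = 21.5% → Line West
Day shift: Line West 60/67 = 89.6%, Line East 83/103 = 80.6% → Line West
Overall: Line West 80/128 = 62.5%, Line East 97/168 = 57.7% → Line West

Line West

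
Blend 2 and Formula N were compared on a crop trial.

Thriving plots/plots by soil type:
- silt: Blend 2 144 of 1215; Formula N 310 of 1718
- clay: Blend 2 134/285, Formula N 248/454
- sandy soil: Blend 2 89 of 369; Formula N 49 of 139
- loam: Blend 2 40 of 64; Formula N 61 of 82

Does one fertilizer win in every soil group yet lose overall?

Silt: Blend 2 144/1215 = 11.9%, Formula N 310/1718 = 18.0% → Formula N
Clay: Blend 2 134/285 = 47.0%, Formula N 248/454 = 54.6% → Formula N
Sandy soil: Blend 2 89/369 = 24.1%, Formula N 49/139 = 35.3% → Formula N
Loam: Blend 2 40/64 = 62.5%, Formula N 61/82 = 74.4% → Formula N
Overall: Blend 2 407/1933 = 21.1%, Formula N 668/2393 = 27.9% → Formula N
Formula N wins overall and in every soil group — no reversal.

No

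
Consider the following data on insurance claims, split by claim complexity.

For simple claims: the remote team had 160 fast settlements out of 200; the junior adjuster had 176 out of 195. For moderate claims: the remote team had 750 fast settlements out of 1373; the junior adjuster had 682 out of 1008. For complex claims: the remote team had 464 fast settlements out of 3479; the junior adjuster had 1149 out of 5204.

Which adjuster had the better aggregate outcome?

the junior adjuster

Simple: the remote team 160/200 = 80.0%, the junior adjuster 176/195 = 90.3% → the junior adjuster
Moderate: the remote team 750/1373 = 54.6%, the junior adjuster 682/1008 = 67.7% → the junior adjuster
Complex: the remote team 464/3479 = 13.3%, the junior adjuster 1149/5204 = 22.1% → the junior adjuster
Overall: the remote team 1374/5052 = 27.2%, the junior adjuster 2007/6407 = 31.3% → the junior adjuster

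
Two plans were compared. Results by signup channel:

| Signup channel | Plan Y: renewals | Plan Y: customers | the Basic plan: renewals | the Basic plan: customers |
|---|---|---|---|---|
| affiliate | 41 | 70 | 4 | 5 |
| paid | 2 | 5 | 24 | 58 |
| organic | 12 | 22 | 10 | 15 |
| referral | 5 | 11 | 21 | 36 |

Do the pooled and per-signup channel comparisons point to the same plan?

Affiliate: Plan Y 41/70 = 58.6%, the Basic plan 4/5 = 80.0% → the Basic plan
Paid: Plan Y 2/5 = 40.0%, the Basic plan 24/58 = 41.4% → the Basic plan
Organic: Plan Y 12/22 = 54.5%, the Basic plan 10/15 = 66.7% → the Basic plan
Referral: Plan Y 5/11 = 45.5%, the Basic plan 21/36 = 58.3% → the Basic plan
Overall: Plan Y 60/108 = 55.6%, the Basic plan 59/114 = 51.8% → Plan Y
The Basic plan wins each signup group but Plan Y wins overall — the comparison reverses. The Basic plan's customers skew toward paid, which has a lower base rate.

No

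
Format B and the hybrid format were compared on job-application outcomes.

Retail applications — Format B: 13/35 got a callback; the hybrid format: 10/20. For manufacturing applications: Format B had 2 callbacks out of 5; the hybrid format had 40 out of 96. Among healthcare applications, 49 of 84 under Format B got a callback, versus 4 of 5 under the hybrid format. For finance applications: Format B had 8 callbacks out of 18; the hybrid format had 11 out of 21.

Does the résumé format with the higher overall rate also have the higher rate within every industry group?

Retail: Format B 13/35 = 37.1%, the hybrid format 10/20 = 50.0% → the hybrid format
Manufacturing: Format B 2/5 = 40.0%, the hybrid format 40/96 = 41.7% → the hybrid format
Healthcare: Format B 49/84 = 58.3%, the hybrid format 4/5 = 80.0% → the hybrid format
Finance: Format B 8/18 = 44.4%, the hybrid format 11/21 = 52.4% → the hybrid format
Overall: Format B 72/142 = 50.7%, the hybrid format 65/142 = 45.8% → Format B
The hybrid format wins each industry group but Format B wins overall — the comparison reverses. The hybrid format's applications skew toward manufacturing, which has a lower base rate.

No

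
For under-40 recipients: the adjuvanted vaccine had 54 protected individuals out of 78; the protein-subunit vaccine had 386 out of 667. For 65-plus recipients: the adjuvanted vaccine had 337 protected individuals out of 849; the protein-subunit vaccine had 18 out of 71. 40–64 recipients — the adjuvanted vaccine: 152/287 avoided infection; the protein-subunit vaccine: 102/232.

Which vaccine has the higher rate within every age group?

the adjuvanted vaccine

Under-40: the adjuvanted vaccine 54/78 = 69.2%, the protein-subunit vaccine 386/667 = 57.9% → the adjuvanted vaccine
65-plus: the adjuvanted vaccine 337/849 = 39.7%, the protein-subunit vaccine 18/71 = 25.4% → the adjuvanted vaccine
40–64: the adjuvanted vaccine 152/287 = 53.0%, the protein-subunit vaccine 102/232 = 44.0% → the adjuvanted vaccine
The adjuvanted vaccine has the higher rate in all 3 groups.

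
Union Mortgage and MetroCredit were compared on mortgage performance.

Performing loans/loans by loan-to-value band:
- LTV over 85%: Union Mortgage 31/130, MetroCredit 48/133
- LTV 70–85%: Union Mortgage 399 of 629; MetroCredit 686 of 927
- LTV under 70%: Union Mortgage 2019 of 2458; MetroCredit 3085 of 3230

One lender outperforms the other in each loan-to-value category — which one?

MetroCredit

LTV over 85%: Union Mortgage 31/130 = 23.8%, MetroCredit 48/133 = 36.1% → MetroCredit
LTV 70–85%: Union Mortgage 399/629 = 63.4%, MetroCredit 686/927 = 74.0% → MetroCredit
LTV under 70%: Union Mortgage 2019/2458 = 82.1%, MetroCredit 3085/3230 = 95.5% → MetroCredit
MetroCredit has the higher rate in all 3 groups.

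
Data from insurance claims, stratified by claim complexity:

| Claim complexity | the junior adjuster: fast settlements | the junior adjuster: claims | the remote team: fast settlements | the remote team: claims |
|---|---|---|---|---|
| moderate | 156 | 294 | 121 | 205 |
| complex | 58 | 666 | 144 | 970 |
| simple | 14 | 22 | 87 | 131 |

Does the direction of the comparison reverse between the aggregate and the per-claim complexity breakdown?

No

Moderate: the junior adjuster 156/294 = 53.1%, the remote team 121/205 = 59.0% → the remote team
Complex: the junior adjuster 58/666 = 8.7%, the remote team 144/970 = 14.8% → the remote team
Simple: the junior adjuster 14/22 = 63.6%, the remote team 87/131 = 66.4% → the remote team
Overall: the junior adjuster 228/982 = 23.2%, the remote team 352/1306 = 27.0% → the remote team
The remote team wins overall and in every claim group — no reversal.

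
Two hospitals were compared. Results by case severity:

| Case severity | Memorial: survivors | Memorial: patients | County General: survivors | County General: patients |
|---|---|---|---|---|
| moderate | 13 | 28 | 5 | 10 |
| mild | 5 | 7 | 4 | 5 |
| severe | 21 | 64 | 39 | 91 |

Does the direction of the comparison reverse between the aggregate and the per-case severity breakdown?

Moderate: Memorial 13/28 = 46.4%, County General 5/10 = 50.0% → County General
Mild: Memorial 5/7 = 71.4%, County General 4/5 = 80.0% → County General
Severe: Memorial 21/64 = 32.8%, County General 39/91 = 42.9% → County General
Overall: Memorial 39/99 = 39.4%, County General 48/106 = 45.3% → County General
County General wins overall and in every case group — no reversal.

No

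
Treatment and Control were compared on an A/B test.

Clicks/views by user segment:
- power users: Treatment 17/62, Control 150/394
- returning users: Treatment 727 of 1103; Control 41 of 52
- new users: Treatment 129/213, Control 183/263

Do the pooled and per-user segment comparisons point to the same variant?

No

Power users: Treatment 17/62 = 27.4%, Control 150/394 = 38.1% → Control
Returning users: Treatment 727/1103 = 65.9%, Control 41/52 = 78.8% → Control
New users: Treatment 129/213 = 60.6%, Control 183/263 = 69.6% → Control
Overall: Treatment 873/1378 = 63.4%, Control 374/709 = 52.8% → Treatment
Control wins each user group but Treatment wins overall — the comparison reverses. Control's views skew toward power users, which has a lower base rate.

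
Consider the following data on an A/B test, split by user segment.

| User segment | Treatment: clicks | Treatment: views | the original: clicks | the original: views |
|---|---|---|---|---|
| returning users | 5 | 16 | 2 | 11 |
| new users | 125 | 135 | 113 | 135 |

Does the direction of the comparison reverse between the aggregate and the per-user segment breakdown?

No

Returning users: Treatment 5/16 = 31.2%, the original 2/11 = 18.2% → Treatment
New users: Treatment 125/135 = 92.6%, the original 113/135 = 83.7% → Treatment
Overall: Treatment 130/151 = 86.1%, the original 115/146 = 78.8% → Treatment
Treatment wins overall and in every user group — no reversal.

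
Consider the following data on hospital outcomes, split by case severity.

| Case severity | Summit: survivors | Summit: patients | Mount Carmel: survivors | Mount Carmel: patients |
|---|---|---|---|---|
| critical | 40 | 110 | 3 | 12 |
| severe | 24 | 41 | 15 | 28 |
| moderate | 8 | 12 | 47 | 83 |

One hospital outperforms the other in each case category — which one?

Summit

Critical: Summit 40/110 = 36.4%, Mount Carmel 3/12 = 25.0% → Summit
Severe: Summit 24/41 = 58.5%, Mount Carmel 15/28 = 53.6% → Summit
Moderate: Summit 8/12 = 66.7%, Mount Carmel 47/83 = 56.6% → Summit
Summit has the higher rate in all 3 groups.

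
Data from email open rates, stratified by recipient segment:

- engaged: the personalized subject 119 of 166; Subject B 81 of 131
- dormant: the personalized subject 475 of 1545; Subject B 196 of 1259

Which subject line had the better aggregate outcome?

Engaged: the personalized subject 119/166 = 71.7%, Subject B 81/131 = 61.8% → the personalized subject
Dormant: the personalized subject 475/1545 = 30.7%, Subject B 196/1259 = 15.6% → the personalized subject
Overall: the personalized subject 594/1711 = 34.7%, Subject B 277/1390 = 19.9% → the personalized subject

the personalized subject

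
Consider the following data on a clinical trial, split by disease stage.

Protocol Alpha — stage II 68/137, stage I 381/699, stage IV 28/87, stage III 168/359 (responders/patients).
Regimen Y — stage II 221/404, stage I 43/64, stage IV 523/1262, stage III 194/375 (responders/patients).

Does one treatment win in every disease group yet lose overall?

Yes

Stage II: Protocol Alpha 68/137 = 49.6%, Regimen Y 221/404 = 54.7% → Regimen Y
Stage I: Protocol Alpha 381/699 = 54.5%, Regimen Y 43/64 = 67.2% → Regimen Y
Stage IV: Protocol Alpha 28/87 = 32.2%, Regimen Y 523/1262 = 41.4% → Regimen Y
Stage III: Protocol Alpha 168/359 = 46.8%, Regimen Y 194/375 = 51.7% → Regimen Y
Overall: Protocol Alpha 645/1282 = 50.3%, Regimen Y 981/2105 = 46.6% → Protocol Alpha
Regimen Y wins each disease group but Protocol Alpha wins overall — the comparison reverses. Regimen Y's patients skew toward stage IV, which has a lower base rate.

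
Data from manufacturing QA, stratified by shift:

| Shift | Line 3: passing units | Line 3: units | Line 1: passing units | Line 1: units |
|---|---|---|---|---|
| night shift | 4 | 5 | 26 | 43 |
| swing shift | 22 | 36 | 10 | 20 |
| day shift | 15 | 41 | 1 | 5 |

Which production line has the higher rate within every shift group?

Line 3

Night shift: Line 3 4/5 = 80.0%, Line 1 26/43 = 60.5% → Line 3
Swing shift: Line 3 22/36 = 61.1%, Line 1 10/20 = 50.0% → Line 3
Day shift: Line 3 15/41 = 36.6%, Line 1 1/5 = 20.0% → Line 3
Line 3 has the higher rate in all 3 groups.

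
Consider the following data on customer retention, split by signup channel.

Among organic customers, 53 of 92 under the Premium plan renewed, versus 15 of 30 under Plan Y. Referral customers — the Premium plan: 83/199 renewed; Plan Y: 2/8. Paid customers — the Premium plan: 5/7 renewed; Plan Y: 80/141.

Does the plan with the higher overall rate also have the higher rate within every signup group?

No

Organic: the Premium plan 53/92 = 57.6%, Plan Y 15/30 = 50.0% → the Premium plan
Referral: the Premium plan 83/199 = 41.7%, Plan Y 2/8 = 25.0% → the Premium plan
Paid: the Premium plan 5/7 = 71.4%, Plan Y 80/141 = 56.7% → the Premium plan
Overall: the Premium plan 141/298 = 47.3%, Plan Y 97/179 = 54.2% → Plan Y
The Premium plan wins each signup group but Plan Y wins overall — the comparison reverses. The Premium plan's customers skew toward referral, which has a lower base rate.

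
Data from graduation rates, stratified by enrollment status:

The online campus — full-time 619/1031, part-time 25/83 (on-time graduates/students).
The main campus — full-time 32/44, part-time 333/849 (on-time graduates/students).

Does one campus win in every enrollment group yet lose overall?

Yes

Full-time: the online campus 619/1031 = 60.0%, the main campus 32/44 = 72.7% → the main campus
Part-time: the online campus 25/83 = 30.1%, the main campus 333/849 = 39.2% → the main campus
Overall: the online campus 644/1114 = 57.8%, the main campus 365/893 = 40.9% → the online campus
The main campus wins each enrollment group but the online campus wins overall — the comparison reverses. The main campus's students skew toward part-time, which has a lower base rate.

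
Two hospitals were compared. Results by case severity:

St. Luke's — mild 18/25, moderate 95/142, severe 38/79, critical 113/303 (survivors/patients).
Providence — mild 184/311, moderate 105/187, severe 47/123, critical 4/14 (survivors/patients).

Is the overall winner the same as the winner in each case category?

Mild: St. Luke's 18/25 = 72.0%, Providence 184/311 = 59.2% → St. Luke's
Moderate: St. Luke's 95/142 = 66.9%, Providence 105/187 = 56.1% → St. Luke's
Severe: St. Luke's 38/79 = 48.1%, Providence 47/123 = 38.2% → St. Luke's
Critical: St. Luke's 113/303 = 37.3%, Providence 4/14 = 28.6% → St. Luke's
Overall: St. Luke's 264/549 = 48.1%, Providence 340/635 = 53.5% → Providence
St. Luke's wins each case group but Providence wins overall — the comparison reverses. St. Luke's's patients skew toward critical, which has a lower base rate.

No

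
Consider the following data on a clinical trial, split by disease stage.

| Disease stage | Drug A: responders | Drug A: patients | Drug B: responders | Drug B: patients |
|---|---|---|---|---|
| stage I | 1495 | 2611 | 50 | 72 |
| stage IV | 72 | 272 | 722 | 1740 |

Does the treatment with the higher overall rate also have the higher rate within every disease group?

No

Stage I: Drug A 1495/2611 = 57.3%, Drug B 50/72 = 69.4% → Drug B
Stage IV: Drug A 72/272 = 26.5%, Drug B 722/1740 = 41.5% → Drug B
Overall: Drug A 1567/2883 = 54.4%, Drug B 772/1812 = 42.6% → Drug A
Drug B wins each disease group but Drug A wins overall — the comparison reverses. Drug B's patients skew toward stage IV, which has a lower base rate.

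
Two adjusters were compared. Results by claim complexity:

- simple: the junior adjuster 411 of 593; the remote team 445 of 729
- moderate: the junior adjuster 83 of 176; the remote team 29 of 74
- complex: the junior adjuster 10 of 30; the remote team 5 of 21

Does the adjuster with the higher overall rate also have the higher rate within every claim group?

Yes

Simple: the junior adjuster 411/593 = 69.3%, the remote team 445/729 = 61.0% → the junior adjuster
Moderate: the junior adjuster 83/176 = 47.2%, the remote team 29/74 = 39.2% → the junior adjuster
Complex: the junior adjuster 10/30 = 33.3%, the remote team 5/21 = 23.8% → the junior adjuster
Overall: the junior adjuster 504/799 = 63.1%, the remote team 479/824 = 58.1% → the junior adjuster
The junior adjuster wins overall and in every claim group — no reversal.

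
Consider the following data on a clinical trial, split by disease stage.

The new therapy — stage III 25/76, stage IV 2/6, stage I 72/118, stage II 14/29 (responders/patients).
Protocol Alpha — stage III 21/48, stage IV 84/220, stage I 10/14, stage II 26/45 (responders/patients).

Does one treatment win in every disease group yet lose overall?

Yes

Stage III: the new therapy 25/76 = 32.9%, Protocol Alpha 21/48 = 43.8% → Protocol Alpha
Stage IV: the new therapy 2/6 = 33.3%, Protocol Alpha 84/220 = 38.2% → Protocol Alpha
Stage I: the new therapy 72/118 = 61.0%, Protocol Alpha 10/14 = 71.4% → Protocol Alpha
Stage II: the new therapy 14/29 = 48.3%, Protocol Alpha 26/45 = 57.8% → Protocol Alpha
Overall: the new therapy 113/229 = 49.3%, Protocol Alpha 141/327 = 43.1% → the new therapy
Protocol Alpha wins each disease group but the new therapy wins overall — the comparison reverses. Protocol Alpha's patients skew toward stage IV, which has a lower base rate.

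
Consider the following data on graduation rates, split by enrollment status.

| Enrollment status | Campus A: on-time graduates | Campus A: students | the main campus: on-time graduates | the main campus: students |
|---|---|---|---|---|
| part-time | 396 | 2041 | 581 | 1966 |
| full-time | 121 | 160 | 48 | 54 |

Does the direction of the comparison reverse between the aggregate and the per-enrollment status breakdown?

Part-time: Campus A 396/2041 = 19.4%, the main campus 581/1966 = 29.6% → the main campus
Full-time: Campus A 121/160 = 75.6%, the main campus 48/54 = 88.9% → the main campus
Overall: Campus A 517/2201 = 23.5%, the main campus 629/2020 = 31.1% → the main campus
The main campus wins overall and in every enrollment group — no reversal.

No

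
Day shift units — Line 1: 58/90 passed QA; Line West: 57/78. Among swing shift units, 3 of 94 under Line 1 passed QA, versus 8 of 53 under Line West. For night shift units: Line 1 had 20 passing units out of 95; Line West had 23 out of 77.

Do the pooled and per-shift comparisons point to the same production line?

Yes

Day shift: Line 1 58/90 = 64.4%, Line West 57/78 = 73.1% → Line West
Swing shift: Line 1 3/94 = 3.2%, Line West 8/53 = 15.1% → Line West
Night shift: Line 1 20/95 = 21.1%, Line West 23/77 = 29.9% → Line West
Overall: Line 1 81/279 = 29.0%, Line West 88/208 = 42.3% → Line West
Line West wins overall and in every shift group — no reversal.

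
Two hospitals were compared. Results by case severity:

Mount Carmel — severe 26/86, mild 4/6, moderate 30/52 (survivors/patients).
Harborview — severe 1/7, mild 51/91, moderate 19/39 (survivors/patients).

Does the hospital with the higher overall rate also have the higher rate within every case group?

Severe: Mount Carmel 26/86 = 30.2%, Harborview 1/7 = 14.3% → Mount Carmel
Mild: Mount Carmel 4/6 = 66.7%, Harborview 51/91 = 56.0% → Mount Carmel
Moderate: Mount Carmel 30/52 = 57.7%, Harborview 19/39 = 48.7% → Mount Carmel
Overall: Mount Carmel 60/144 = 41.7%, Harborview 71/137 = 51.8% → Harborview
Mount Carmel wins each case group but Harborview wins overall — the comparison reverses. Mount Carmel's patients skew toward severe, which has a lower base rate.

No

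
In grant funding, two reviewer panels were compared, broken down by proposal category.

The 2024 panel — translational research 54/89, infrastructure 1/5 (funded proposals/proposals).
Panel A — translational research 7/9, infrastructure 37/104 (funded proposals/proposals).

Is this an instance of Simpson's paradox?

Translational research: the 2024 panel 54/89 = 60.7%, Panel A 7/9 = 77.8% → Panel A
Infrastructure: the 2024 panel 1/5 = 20.0%, Panel A 37/104 = 35.6% → Panel A
Overall: the 2024 panel 55/94 = 58.5%, Panel A 44/113 = 38.9% → the 2024 panel
Panel A wins each proposal group but the 2024 panel wins overall — the comparison reverses. Panel A's proposals skew toward infrastructure, which has a lower base rate.

Yes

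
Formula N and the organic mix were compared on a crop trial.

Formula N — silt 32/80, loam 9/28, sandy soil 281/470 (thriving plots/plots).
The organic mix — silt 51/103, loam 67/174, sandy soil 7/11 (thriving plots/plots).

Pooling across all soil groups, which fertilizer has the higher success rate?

Formula N

Silt: Formula N 32/80 = 40.0%, the organic mix 51/103 = 49.5% → the organic mix
Loam: Formula N 9/28 = 32.1%, the organic mix 67/174 = 38.5% → the organic mix
Sandy soil: Formula N 281/470 = 59.8%, the organic mix 7/11 = 63.6% → the organic mix
Overall: Formula N 322/578 = 55.7%, the organic mix 125/288 = 43.4% → Formula N
(The organic mix wins every soil group but Formula N wins overall — the organic mix's plots skew toward the low-rate loam group.)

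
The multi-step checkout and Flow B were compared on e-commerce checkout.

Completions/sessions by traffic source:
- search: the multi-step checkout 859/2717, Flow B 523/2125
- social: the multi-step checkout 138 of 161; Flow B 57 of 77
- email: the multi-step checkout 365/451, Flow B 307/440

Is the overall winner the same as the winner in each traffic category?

Yes

Search: the multi-step checkout 859/2717 = 31.6%, Flow B 523/2125 = 24.6% → the multi-step checkout
Social: the multi-step checkout 138/161 = 85.7%, Flow B 57/77 = 74.0% → the multi-step checkout
Email: the multi-step checkout 365/451 = 80.9%, Flow B 307/440 = 69.8% → the multi-step checkout
Overall: the multi-step checkout 1362/3329 = 40.9%, Flow B 887/2642 = 33.6% → the multi-step checkout
The multi-step checkout wins overall and in every traffic group — no reversal.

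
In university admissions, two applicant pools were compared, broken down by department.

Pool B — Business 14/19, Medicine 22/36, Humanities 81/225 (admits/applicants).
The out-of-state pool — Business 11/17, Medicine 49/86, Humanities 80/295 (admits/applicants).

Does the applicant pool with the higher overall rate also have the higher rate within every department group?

Business: Pool B 14/19 = 73.7%, the out-of-state pool 11/17 = 64.7% → Pool B
Medicine: Pool B 22/36 = 61.1%, the out-of-state pool 49/86 = 57.0% → Pool B
Humanities: Pool B 81/225 = 36.0%, the out-of-state pool 80/295 = 27.1% → Pool B
Overall: Pool B 117/280 = 41.8%, the out-of-state pool 140/398 = 35.2% → Pool B
Pool B wins overall and in every department group — no reversal.

Yes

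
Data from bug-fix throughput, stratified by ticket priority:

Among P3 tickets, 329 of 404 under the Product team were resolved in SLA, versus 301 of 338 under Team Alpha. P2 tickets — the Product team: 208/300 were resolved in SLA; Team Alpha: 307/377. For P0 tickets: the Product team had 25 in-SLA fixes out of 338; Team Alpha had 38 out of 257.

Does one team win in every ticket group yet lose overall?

No

P3: the Product team 329/404 = 81.4%, Team Alpha 301/338 = 89.1% → Team Alpha
P2: the Product team 208/300 = 69.3%, Team Alpha 307/377 = 81.4% → Team Alpha
P0: the Product team 25/338 = 7.4%, Team Alpha 38/257 = 14.8% → Team Alpha
Overall: the Product team 562/1042 = 53.9%, Team Alpha 646/972 = 66.5% → Team Alpha
Team Alpha wins overall and in every ticket group — no reversal.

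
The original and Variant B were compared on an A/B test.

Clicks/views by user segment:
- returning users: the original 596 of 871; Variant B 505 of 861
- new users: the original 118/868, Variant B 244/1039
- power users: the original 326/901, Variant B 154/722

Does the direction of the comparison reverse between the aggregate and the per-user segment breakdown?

Returning users: the original 596/871 = 68.4%, Variant B 505/861 = 58.7% → the original
New users: the original 118/868 = 13.6%, Variant B 244/1039 = 23.5% → Variant B
Power users: the original 326/901 = 36.2%, Variant B 154/722 = 21.3% → the original
Overall: the original 1040/2640 = 39.4%, Variant B 903/2622 = 34.4% → the original
Neither sweeps: the original wins 2 of 3 groups, Variant B wins 1. The original wins overall but not every group — no Simpson reversal.

No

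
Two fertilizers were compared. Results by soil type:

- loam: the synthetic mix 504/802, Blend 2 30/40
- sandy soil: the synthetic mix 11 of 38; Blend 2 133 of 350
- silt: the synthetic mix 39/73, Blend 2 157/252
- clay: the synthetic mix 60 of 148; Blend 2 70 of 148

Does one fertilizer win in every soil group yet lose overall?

Loam: the synthetic mix 504/802 = 62.8%, Blend 2 30/40 = 75.0% → Blend 2
Sandy soil: the synthetic mix 11/38 = 28.9%, Blend 2 133/350 = 38.0% → Blend 2
Silt: the synthetic mix 39/73 = 53.4%, Blend 2 157/252 = 62.3% → Blend 2
Clay: the synthetic mix 60/148 = 40.5%, Blend 2 70/148 = 47.3% → Blend 2
Overall: the synthetic mix 614/1061 = 57.9%, Blend 2 390/790 = 49.4% → the synthetic mix
Blend 2 wins each soil group but the synthetic mix wins overall — the comparison reverses. Blend 2's plots skew toward sandy soil, which has a lower base rate.

Yes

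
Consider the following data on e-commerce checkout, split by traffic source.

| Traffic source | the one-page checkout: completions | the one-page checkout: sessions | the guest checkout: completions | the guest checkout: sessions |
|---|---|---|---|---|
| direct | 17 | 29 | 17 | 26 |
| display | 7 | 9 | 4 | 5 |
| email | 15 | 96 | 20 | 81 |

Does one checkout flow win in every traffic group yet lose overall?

No

Direct: the one-page checkout 17/29 = 58.6%, the guest checkout 17/26 = 65.4% → the guest checkout
Display: the one-page checkout 7/9 = 77.8%, the guest checkout 4/5 = 80.0% → the guest checkout
Email: the one-page checkout 15/96 = 15.6%, the guest checkout 20/81 = 24.7% → the guest checkout
Overall: the one-page checkout 39/134 = 29.1%, the guest checkout 41/112 = 36.6% → the guest checkout
The guest checkout wins overall and in every traffic group — no reversal.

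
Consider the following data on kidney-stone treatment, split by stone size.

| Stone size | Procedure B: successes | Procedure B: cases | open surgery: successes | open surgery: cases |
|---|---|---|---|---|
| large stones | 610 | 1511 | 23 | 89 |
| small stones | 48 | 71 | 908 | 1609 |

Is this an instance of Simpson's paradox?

Yes

Large stones: Procedure B 610/1511 = 40.4%, open surgery 23/89 = 25.8% → Procedure B
Small stones: Procedure B 48/71 = 67.6%, open surgery 908/1609 = 56.4% → Procedure B
Overall: Procedure B 658/1582 = 41.6%, open surgery 931/1698 = 54.8% → open surgery
Procedure B wins each stone group but open surgery wins overall — the comparison reverses. Procedure B's cases skew toward large stones, which has a lower base rate.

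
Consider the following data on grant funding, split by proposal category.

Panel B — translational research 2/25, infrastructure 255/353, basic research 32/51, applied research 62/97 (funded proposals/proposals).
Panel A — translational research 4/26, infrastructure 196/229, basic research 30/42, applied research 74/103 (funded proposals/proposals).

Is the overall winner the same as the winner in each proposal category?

Translational research: Panel B 2/25 = 8.0%, Panel A 4/26 = 15.4% → Panel A
Infrastructure: Panel B 255/353 = 72.2%, Panel A 196/229 = 85.6% → Panel A
Basic research: Panel B 32/51 = 62.7%, Panel A 30/42 = 71.4% → Panel A
Applied research: Panel B 62/97 = 63.9%, Panel A 74/103 = 71.8% → Panel A
Overall: Panel B 351/526 = 66.7%, Panel A 304/400 = 76.0% → Panel A
Panel A wins overall and in every proposal group — no reversal.

Yes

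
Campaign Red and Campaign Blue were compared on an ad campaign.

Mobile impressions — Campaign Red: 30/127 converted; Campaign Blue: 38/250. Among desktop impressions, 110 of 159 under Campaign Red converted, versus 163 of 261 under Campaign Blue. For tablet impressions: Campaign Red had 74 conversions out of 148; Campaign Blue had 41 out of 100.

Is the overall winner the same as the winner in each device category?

Yes

Mobile: Campaign Red 30/127 = 23.6%, Campaign Blue 38/250 = 15.2% → Campaign Red
Desktop: Campaign Red 110/159 = 69.2%, Campaign Blue 163/261 = 62.5% → Campaign Red
Tablet: Campaign Red 74/148 = 50.0%, Campaign Blue 41/100 = 41.0% → Campaign Red
Overall: Campaign Red 214/434 = 49.3%, Campaign Blue 242/611 = 39.6% → Campaign Red
Campaign Red wins overall and in every device group — no reversal.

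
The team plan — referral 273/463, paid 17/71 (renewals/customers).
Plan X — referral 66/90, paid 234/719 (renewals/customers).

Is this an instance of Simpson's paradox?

Yes

Referral: the team plan 273/463 = 59.0%, Plan X 66/90 = 73.3% → Plan X
Paid: the team plan 17/71 = 23.9%, Plan X 234/719 = 32.5% → Plan X
Overall: the team plan 290/534 = 54.3%, Plan X 300/809 = 37.1% → the team plan
Plan X wins each signup group but the team plan wins overall — the comparison reverses. Plan X's customers skew toward paid, which has a lower base rate.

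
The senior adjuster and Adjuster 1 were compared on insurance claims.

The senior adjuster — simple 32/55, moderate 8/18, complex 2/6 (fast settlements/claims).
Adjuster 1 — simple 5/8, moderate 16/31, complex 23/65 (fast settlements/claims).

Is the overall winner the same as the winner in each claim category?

Simple: the senior adjuster 32/55 = 58.2%, Adjuster 1 5/8 = 62.5% → Adjuster 1
Moderate: the senior adjuster 8/18 = 44.4%, Adjuster 1 16/31 = 51.6% → Adjuster 1
Complex: the senior adjuster 2/6 = 33.3%, Adjuster 1 23/65 = 35.4% → Adjuster 1
Overall: the senior adjuster 42/79 = 53.2%, Adjuster 1 44/104 = 42.3% → the senior adjuster
Adjuster 1 wins each claim group but the senior adjuster wins overall — the comparison reverses. Adjuster 1's claims skew toward complex, which has a lower base rate.

No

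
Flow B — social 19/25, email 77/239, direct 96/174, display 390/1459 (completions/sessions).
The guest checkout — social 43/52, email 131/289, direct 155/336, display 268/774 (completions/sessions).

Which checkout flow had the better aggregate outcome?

the guest checkout

Social: Flow B 19/25 = 76.0%, the guest checkout 43/52 = 82.7% → the guest checkout
Email: Flow B 77/239 = 32.2%, the guest checkout 131/289 = 45.3% → the guest checkout
Direct: Flow B 96/174 = 55.2%, the guest checkout 155/336 = 46.1% → Flow B
Display: Flow B 390/1459 = 26.7%, the guest checkout 268/774 = 34.6% → the guest checkout
Overall: Flow B 582/1897 = 30.7%, the guest checkout 597/1451 = 41.1% → the guest checkout
(Neither sweeps every traffic group, but the guest checkout has the higher pooled rate.)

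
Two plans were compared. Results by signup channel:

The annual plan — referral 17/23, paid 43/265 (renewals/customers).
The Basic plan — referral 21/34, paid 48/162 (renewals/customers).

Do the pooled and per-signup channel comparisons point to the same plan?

Referral: the annual plan 17/23 = 73.9%, the Basic plan 21/34 = 61.8% → the annual plan
Paid: the annual plan 43/265 = 16.2%, the Basic plan 48/162 = 29.6% → the Basic plan
Overall: the annual plan 60/288 = 20.8%, the Basic plan 69/196 = 35.2% → the Basic plan
Neither sweeps: the annual plan wins 1 of 2 groups, the Basic plan wins 1. The Basic plan wins overall but not every group — no Simpson reversal.

No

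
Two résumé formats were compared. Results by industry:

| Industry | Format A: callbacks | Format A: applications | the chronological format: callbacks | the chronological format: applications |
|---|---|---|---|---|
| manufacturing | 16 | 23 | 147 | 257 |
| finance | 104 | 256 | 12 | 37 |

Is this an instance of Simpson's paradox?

Yes

Manufacturing: Format A 16/23 = 69.6%, the chronological format 147/257 = 57.2% → Format A
Finance: Format A 104/256 = 40.6%, the chronological format 12/37 = 32.4% → Format A
Overall: Format A 120/279 = 43.0%, the chronological format 159/294 = 54.1% → the chronological format
Format A wins each industry group but the chronological format wins overall — the comparison reverses. Format A's applications skew toward finance, which has a lower base rate.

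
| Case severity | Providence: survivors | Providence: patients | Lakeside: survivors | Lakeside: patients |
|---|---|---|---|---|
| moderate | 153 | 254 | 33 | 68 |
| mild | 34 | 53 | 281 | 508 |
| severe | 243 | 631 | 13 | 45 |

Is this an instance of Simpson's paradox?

Yes

Moderate: Providence 153/254 = 60.2%, Lakeside 33/68 = 48.5% → Providence
Mild: Providence 34/53 = 64.2%, Lakeside 281/508 = 55.3% → Providence
Severe: Providence 243/631 = 38.5%, Lakeside 13/45 = 28.9% → Providence
Overall: Providence 430/938 = 45.8%, Lakeside 327/621 = 52.7% → Lakeside
Providence wins each case group but Lakeside wins overall — the comparison reverses. Providence's patients skew toward severe, which has a lower base rate.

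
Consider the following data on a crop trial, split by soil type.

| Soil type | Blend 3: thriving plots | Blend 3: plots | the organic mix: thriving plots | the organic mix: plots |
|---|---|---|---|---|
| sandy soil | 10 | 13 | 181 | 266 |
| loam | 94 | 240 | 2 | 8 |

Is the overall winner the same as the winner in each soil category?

No

Sandy soil: Blend 3 10/13 = 76.9%, the organic mix 181/266 = 68.0% → Blend 3
Loam: Blend 3 94/240 = 39.2%, the organic mix 2/8 = 25.0% → Blend 3
Overall: Blend 3 104/253 = 41.1%, the organic mix 183/274 = 66.8% → the organic mix
Blend 3 wins each soil group but the organic mix wins overall — the comparison reverses. Blend 3's plots skew toward loam, which has a lower base rate.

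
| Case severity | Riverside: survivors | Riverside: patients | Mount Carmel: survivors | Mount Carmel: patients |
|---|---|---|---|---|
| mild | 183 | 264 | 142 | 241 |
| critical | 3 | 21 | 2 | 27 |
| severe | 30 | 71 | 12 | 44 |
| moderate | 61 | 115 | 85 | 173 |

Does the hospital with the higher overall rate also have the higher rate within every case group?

Yes

Mild: Riverside 183/264 = 69.3%, Mount Carmel 142/241 = 58.9% → Riverside
Critical: Riverside 3/21 = 14.3%, Mount Carmel 2/27 = 7.4% → Riverside
Severe: Riverside 30/71 = 42.3%, Mount Carmel 12/44 = 27.3% → Riverside
Moderate: Riverside 61/115 = 53.0%, Mount Carmel 85/173 = 49.1% → Riverside
Overall: Riverside 277/471 = 58.8%, Mount Carmel 241/485 = 49.7% → Riverside
Riverside wins overall and in every case group — no reversal.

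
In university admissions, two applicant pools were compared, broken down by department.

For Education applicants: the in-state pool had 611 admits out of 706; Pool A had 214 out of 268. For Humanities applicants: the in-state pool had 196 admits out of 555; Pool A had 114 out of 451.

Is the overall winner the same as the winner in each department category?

Yes

Education: the in-state pool 611/706 = 86.5%, Pool A 214/268 = 79.9% → the in-state pool
Humanities: the in-state pool 196/555 = 35.3%, Pool A 114/451 = 25.3% → the in-state pool
Overall: the in-state pool 807/1261 = 64.0%, Pool A 328/719 = 45.6% → the in-state pool
The in-state pool wins overall and in every department group — no reversal.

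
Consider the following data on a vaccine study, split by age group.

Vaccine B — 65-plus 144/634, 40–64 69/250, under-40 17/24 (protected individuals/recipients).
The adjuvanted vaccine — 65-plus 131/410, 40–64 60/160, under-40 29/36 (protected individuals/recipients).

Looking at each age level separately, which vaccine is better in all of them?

the adjuvanted vaccine

65-plus: Vaccine B 144/634 = 22.7%, the adjuvanted vaccine 131/410 = 32.0% → the adjuvanted vaccine
40–64: Vaccine B 69/250 = 27.6%, the adjuvanted vaccine 60/160 = 37.5% → the adjuvanted vaccine
Under-40: Vaccine B 17/24 = 70.8%, the adjuvanted vaccine 29/36 = 80.6% → the adjuvanted vaccine
The adjuvanted vaccine has the higher rate in all 3 groups.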